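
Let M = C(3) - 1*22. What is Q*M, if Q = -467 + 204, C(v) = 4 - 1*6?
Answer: 6312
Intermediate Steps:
C(v) = -2 (C(v) = 4 - 6 = -2)
Q = -263
M = -24 (M = -2 - 1*22 = -2 - 22 = -24)
Q*M = -263*(-24) = 6312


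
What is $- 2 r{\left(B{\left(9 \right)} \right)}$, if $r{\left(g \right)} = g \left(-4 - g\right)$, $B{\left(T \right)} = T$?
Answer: $234$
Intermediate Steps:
$- 2 r{\left(B{\left(9 \right)} \right)} = - 2 \left(\left(-1\right) 9 \left(4 + 9\right)\right) = - 2 \left(\left(-1\right) 9 \cdot 13\right) = \left(-2\right) \left(-117\right) = 234$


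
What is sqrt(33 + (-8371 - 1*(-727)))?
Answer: I*sqrt(7611) ≈ 87.241*I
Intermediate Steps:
sqrt(33 + (-8371 - 1*(-727))) = sqrt(33 + (-8371 + 727)) = sqrt(33 - 7644) = sqrt(-7611) = I*sqrt(7611)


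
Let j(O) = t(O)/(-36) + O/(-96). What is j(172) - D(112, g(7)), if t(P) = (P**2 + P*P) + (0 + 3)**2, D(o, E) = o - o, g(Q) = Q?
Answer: -118483/72 ≈ -1645.6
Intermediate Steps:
D(o, E) = 0
t(P) = 9 + 2*P**2 (t(P) = (P**2 + P**2) + 3**2 = 2*P**2 + 9 = 9 + 2*P**2)
j(O) = -1/4 - O**2/18 - O/96 (j(O) = (9 + 2*O**2)/(-36) + O/(-96) = (9 + 2*O**2)*(-1/36) + O*(-1/96) = (-1/4 - O**2/18) - O/96 = -1/4 - O**2/18 - O/96)
j(172) - D(112, g(7)) = (-1/4 - 1/18*172**2 - 1/96*172) - 1*0 = (-1/4 - 1/18*29584 - 43/24) + 0 = (-1/4 - 14792/9 - 43/24) + 0 = -118483/72 + 0 = -118483/72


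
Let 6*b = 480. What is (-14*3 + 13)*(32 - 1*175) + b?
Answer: 4227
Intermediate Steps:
b = 80 (b = (1/6)*480 = 80)
(-14*3 + 13)*(32 - 1*175) + b = (-14*3 + 13)*(32 - 1*175) + 80 = (-42 + 13)*(32 - 175) + 80 = -29*(-143) + 80 = 4147 + 80 = 4227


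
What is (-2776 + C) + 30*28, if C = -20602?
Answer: -22538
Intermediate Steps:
(-2776 + C) + 30*28 = (-2776 - 20602) + 30*28 = -23378 + 840 = -22538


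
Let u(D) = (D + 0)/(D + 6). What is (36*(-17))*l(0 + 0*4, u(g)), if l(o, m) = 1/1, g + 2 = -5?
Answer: -612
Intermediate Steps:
g = -7 (g = -2 - 5 = -7)
u(D) = D/(6 + D)
l(o, m) = 1
(36*(-17))*l(0 + 0*4, u(g)) = (36*(-17))*1 = -612*1 = -612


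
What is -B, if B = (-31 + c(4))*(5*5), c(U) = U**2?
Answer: 375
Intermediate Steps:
B = -375 (B = (-31 + 4**2)*(5*5) = (-31 + 16)*25 = -15*25 = -375)
-B = -1*(-375) = 375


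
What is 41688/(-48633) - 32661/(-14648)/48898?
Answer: -9952590366513/11611256881744 ≈ -0.85715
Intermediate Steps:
41688/(-48633) - 32661/(-14648)/48898 = 41688*(-1/48633) - 32661*(-1/14648)*(1/48898) = -13896/16211 + (32661/14648)*(1/48898) = -13896/16211 + 32661/716257904 = -9952590366513/11611256881744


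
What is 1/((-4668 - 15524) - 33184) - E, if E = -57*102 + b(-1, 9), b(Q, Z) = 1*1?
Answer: 310274687/53376 ≈ 5813.0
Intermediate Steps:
b(Q, Z) = 1
E = -5813 (E = -57*102 + 1 = -5814 + 1 = -5813)
1/((-4668 - 15524) - 33184) - E = 1/((-4668 - 15524) - 33184) - 1*(-5813) = 1/(-20192 - 33184) + 5813 = 1/(-53376) + 5813 = -1/53376 + 5813 = 310274687/53376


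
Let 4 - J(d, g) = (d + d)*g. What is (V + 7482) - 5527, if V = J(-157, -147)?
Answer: -44199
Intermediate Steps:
J(d, g) = 4 - 2*d*g (J(d, g) = 4 - (d + d)*g = 4 - 2*d*g)
V = -46154 (V = 4 - 2*(-157)*(-147) = 4 - 46158 = -46154)
(V + 7482) - 5527 = (-46154 + 7482) - 5527 = -38672 - 5527 = -44199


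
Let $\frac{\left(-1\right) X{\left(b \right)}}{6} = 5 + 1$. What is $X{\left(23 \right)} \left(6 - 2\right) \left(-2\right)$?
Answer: $288$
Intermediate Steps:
$X{\left(b \right)} = -36$ ($X{\left(b \right)} = - 6 \left(5 + 1\right) = \left(-6\right) 6 = -36$)
$X{\left(23 \right)} \left(6 - 2\right) \left(-2\right) = - 36 \left(6 - 2\right) \left(-2\right) = - 36 \cdot 4 \left(-2\right) = \left(-36\right) \left(-8\right) = 288$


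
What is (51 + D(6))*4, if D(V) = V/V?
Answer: 208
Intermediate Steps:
D(V) = 1
(51 + D(6))*4 = (51 + 1)*4 = 52*4 = 208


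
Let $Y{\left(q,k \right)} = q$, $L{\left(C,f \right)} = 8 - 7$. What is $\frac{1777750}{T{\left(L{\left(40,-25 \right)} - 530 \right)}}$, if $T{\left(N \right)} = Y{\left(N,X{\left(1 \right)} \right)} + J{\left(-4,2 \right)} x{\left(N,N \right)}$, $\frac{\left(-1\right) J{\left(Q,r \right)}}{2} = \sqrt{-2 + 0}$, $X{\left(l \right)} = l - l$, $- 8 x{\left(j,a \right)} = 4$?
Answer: $- \frac{940429750}{279843} - \frac{1777750 i \sqrt{2}}{279843} \approx -3360.6 - 8.984 i$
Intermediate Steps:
$x{\left(j,a \right)} = - \frac{1}{2}$ ($x{\left(j,a \right)} = \left(- \frac{1}{8}\right) 4 = - \frac{1}{2}$)
$L{\left(C,f \right)} = 1$
$X{\left(l \right)} = 0$
$J{\left(Q,r \right)} = - 2 i \sqrt{2}$ ($J{\left(Q,r \right)} = - 2 \sqrt{-2 + 0} = - 2 \sqrt{-2} = - 2 i \sqrt{2}$)
$T{\left(N \right)} = N + i \sqrt{2}$ ($T{\left(N \right)} = N + - 2 i \sqrt{2} \left(- \frac{1}{2}\right) = N + i \sqrt{2}$)
$\frac{1777750}{T{\left(L{\left(40,-25 \right)} - 530 \right)}} = \frac{1777750}{\left(1 - 530\right) + i \sqrt{2}} = \frac{1777750}{-529 + i \sqrt{2}}$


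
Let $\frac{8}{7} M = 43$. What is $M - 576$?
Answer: $- \frac{4307}{8} \approx -538.38$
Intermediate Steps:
$M = \frac{301}{8}$ ($M = \frac{7}{8} \cdot 43 = \frac{301}{8} \approx 37.625$)
$M - 576 = \frac{301}{8} - 576 = - \frac{4307}{8}$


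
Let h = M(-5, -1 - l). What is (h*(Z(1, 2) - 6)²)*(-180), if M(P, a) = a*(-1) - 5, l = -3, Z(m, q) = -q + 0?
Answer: 80640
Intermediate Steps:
Z(m, q) = -q
M(P, a) = -5 - a (M(P, a) = -a - 5 = -5 - a)
h = -7 (h = -5 - (-1 - 1*(-3)) = -5 - (-1 + 3) = -5 - 1*2 = -5 - 2 = -7)
(h*(Z(1, 2) - 6)²)*(-180) = -7*(-1*2 - 6)²*(-180) = -7*(-2 - 6)²*(-180) = -7*(-8)²*(-180) = -7*64*(-180) = -448*(-180) = 80640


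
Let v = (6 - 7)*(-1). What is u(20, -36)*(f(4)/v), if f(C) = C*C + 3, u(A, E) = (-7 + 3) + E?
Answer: -760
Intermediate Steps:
v = 1 (v = -1*(-1) = 1)
u(A, E) = -4 + E
f(C) = 3 + C² (f(C) = C² + 3 = 3 + C²)
u(20, -36)*(f(4)/v) = (-4 - 36)*((3 + 4²)/1) = -40*(3 + 16) = -760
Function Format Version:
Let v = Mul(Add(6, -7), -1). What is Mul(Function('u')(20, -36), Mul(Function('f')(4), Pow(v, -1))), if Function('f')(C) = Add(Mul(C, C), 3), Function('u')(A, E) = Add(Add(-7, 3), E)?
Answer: -760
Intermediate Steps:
v = 1 (v = Mul(-1, -1) = 1)
Function('u')(A, E) = Add(-4, E)
Function('f')(C) = Add(3, Pow(C, 2)) (Function('f')(C) = Add(Pow(C, 2), 3) = Add(3, Pow(C, 2)))
Mul(Function('u')(20, -36), Mul(Function('f')(4), Pow(v, -1))) = Mul(Add(-4, -36), Mul(Add(3, Pow(4, 2)), Pow(1, -1))) = Mul(-40, Mul(Add(3, 16), 1)) = Mul(-40, Mul(19, 1)) = Mul(-40, 19) = -760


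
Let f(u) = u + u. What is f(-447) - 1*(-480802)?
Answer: 479908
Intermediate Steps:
f(u) = 2*u
f(-447) - 1*(-480802) = 2*(-447) - 1*(-480802) = -894 + 480802 = 479908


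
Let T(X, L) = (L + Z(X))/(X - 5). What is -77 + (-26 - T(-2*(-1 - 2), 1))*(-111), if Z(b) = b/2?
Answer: 3253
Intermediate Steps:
Z(b) = b/2 (Z(b) = b*(1/2) = b/2)
T(X, L) = (L + X/2)/(-5 + X) (T(X, L) = (L + X/2)/(X - 5) = (L + X/2)/(-5 + X))
-77 + (-26 - T(-2*(-1 - 2), 1))*(-111) = -77 + (-26 - (1 + (-2*(-1 - 2))/2)/(-5 - 2*(-1 - 2)))*(-111) = -77 + (-26 - (1 + (-2*(-3))/2)/(-5 - 2*(-3)))*(-111) = -77 + (-26 - (1 + (1/2)*6)/(-5 + 6))*(-111) = -77 + (-26 - (1 + 3)/1)*(-111) = -77 + (-26 - 4)*(-111) = -77 - 30*(-111) = -77 + 3330 = 3253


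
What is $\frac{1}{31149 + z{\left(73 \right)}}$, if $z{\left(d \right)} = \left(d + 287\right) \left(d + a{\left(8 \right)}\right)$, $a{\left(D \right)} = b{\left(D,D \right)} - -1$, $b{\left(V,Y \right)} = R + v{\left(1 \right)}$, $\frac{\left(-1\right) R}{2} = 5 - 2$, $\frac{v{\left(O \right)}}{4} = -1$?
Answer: $\frac{1}{54189} \approx 1.8454 \cdot 10^{-5}$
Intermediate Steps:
$v{\left(O \right)} = -4$ ($v{\left(O \right)} = 4 \left(-1\right) = -4$)
$R = -6$ ($R = - 2 \left(5 - 2\right) = \left(-2\right) 3 = -6$)
$b{\left(V,Y \right)} = -10$ ($b{\left(V,Y \right)} = -6 - 4 = -10$)
$a{\left(D \right)} = -9$ ($a{\left(D \right)} = -10 - -1 = -10 + 1 = -9$)
$z{\left(d \right)} = \left(-9 + d\right) \left(287 + d\right)$ ($z{\left(d \right)} = \left(d + 287\right) \left(d - 9\right) = \left(287 + d\right) \left(-9 + d\right) = \left(-9 + d\right) \left(287 + d\right)$)
$\frac{1}{31149 + z{\left(73 \right)}} = \frac{1}{31149 + \left(-2583 + 73^{2} + 278 \cdot 73\right)} = \frac{1}{31149 + \left(-2583 + 5329 + 20294\right)} = \frac{1}{31149 + 23040} = \frac{1}{54189}$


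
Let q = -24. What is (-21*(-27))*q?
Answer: -13608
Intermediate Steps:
(-21*(-27))*q = -21*(-27)*(-24) = 567*(-24) = -13608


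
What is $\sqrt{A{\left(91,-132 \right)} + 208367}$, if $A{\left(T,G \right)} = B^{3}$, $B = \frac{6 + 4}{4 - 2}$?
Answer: $2 \sqrt{52123} \approx 456.61$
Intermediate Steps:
$B = 5$ ($B = \frac{10}{2} = 10 \cdot \frac{1}{2} = 5$)
$A{\left(T,G \right)} = 125$ ($A{\left(T,G \right)} = 5^{3} = 125$)
$\sqrt{A{\left(91,-132 \right)} + 208367} = \sqrt{125 + 208367} = \sqrt{208492} = 2 \sqrt{52123}$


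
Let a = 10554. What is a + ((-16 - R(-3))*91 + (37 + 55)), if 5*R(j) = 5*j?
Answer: 9463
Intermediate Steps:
R(j) = j (R(j) = (5*j)/5 = j)
a + ((-16 - R(-3))*91 + (37 + 55)) = 10554 + ((-16 - 1*(-3))*91 + (37 + 55)) = 10554 + ((-16 + 3)*91 + 92) = 10554 + (-13*91 + 92) = 10554 + (-1183 + 92) = 10554 - 1091 = 9463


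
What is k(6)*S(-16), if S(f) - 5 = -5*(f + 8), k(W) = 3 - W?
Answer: -135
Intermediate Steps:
S(f) = -35 - 5*f (S(f) = 5 - 5*(f + 8) = 5 - 5*(8 + f) = 5 + (-40 - 5*f) = -35 - 5*f)
k(6)*S(-16) = (3 - 1*6)*(-35 - 5*(-16)) = (3 - 6)*(-35 + 80) = -3*45 = -135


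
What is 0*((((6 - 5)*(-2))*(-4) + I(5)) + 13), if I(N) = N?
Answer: 0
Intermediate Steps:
0*((((6 - 5)*(-2))*(-4) + I(5)) + 13) = 0*((((6 - 5)*(-2))*(-4) + 5) + 13) = 0*(((1*(-2))*(-4) + 5) + 13) = 0*((-2*(-4) + 5) + 13) = 0*((8 + 5) + 13) = 0*(13 + 13) = 0*26 = 0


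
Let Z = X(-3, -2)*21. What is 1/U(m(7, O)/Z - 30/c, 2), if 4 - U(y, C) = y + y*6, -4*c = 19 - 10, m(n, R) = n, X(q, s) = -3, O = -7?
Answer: -9/797 ≈ -0.011292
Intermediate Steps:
c = -9/4 (c = -(19 - 10)/4 = -1/4*9 = -9/4 ≈ -2.2500)
Z = -63 (Z = -3*21 = -63)
U(y, C) = 4 - 7*y (U(y, C) = 4 - (y + y*6) = 4 - (y + 6*y) = 4 - 7*y)
1/U(m(7, O)/Z - 30/c, 2) = 1/(4 - 7*(7/(-63) - 30/(-9/4))) = 1/(4 - 7*(7*(-1/63) - 30*(-4/9))) = 1/(4 - 7*(-1/9 + 40/3)) = 1/(4 - 7*119/9) = 1/(4 - 833/9) = 1/(-797/9) = -9/797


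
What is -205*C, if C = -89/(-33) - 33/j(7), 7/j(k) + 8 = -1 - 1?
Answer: -2360165/231 ≈ -10217.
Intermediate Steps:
j(k) = -7/10 (j(k) = 7/(-8 + (-1 - 1)) = 7/(-8 - 2) = 7/(-10) = 7*(-⅒) = -7/10)
C = 11513/231 (C = -89/(-33) - 33/(-7/10) = -89*(-1/33) - 33*(-10/7) = 89/33 + 330/7 = 11513/231 ≈ 49.840)
-205*C = -205*11513/231 = -2360165/231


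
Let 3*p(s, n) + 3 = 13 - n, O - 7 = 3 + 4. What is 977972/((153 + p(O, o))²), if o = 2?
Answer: 8801748/218089 ≈ 40.359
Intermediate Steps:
O = 14 (O = 7 + (3 + 4) = 7 + 7 = 14)
p(s, n) = 10/3 - n/3 (p(s, n) = -1 + (13 - n)/3 = -1 + (13/3 - n/3) = 10/3 - n/3)
977972/((153 + p(O, o))²) = 977972/((153 + (10/3 - ⅓*2))²) = 977972/((153 + (10/3 - ⅔))²) = 977972/((153 + 8/3)²) = 977972/((467/3)²) = 977972/(218089/9) = 977972*(9/218089) = 8801748/218089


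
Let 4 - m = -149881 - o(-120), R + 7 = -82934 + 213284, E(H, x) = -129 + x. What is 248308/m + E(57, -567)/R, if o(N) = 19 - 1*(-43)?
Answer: 32260846532/19544541821 ≈ 1.6506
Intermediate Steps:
o(N) = 62 (o(N) = 19 + 43 = 62)
R = 130343 (R = -7 + (-82934 + 213284) = -7 + 130350 = 130343)
m = 149947 (m = 4 - (-149881 - 1*62) = 4 - (-149881 - 62) = 4 - 1*(-149943) = 4 + 149943 = 149947)
248308/m + E(57, -567)/R = 248308/149947 + (-129 - 567)/130343 = 248308*(1/149947) - 696*1/130343 = 248308/149947 - 696/130343 = 32260846532/19544541821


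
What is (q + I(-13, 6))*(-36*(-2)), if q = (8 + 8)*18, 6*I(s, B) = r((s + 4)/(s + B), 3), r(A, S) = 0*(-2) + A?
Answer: 145260/7 ≈ 20751.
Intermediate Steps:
r(A, S) = A (r(A, S) = 0 + A = A)
I(s, B) = (4 + s)/(6*(B + s)) (I(s, B) = ((s + 4)/(s + B))/6 = ((4 + s)/(B + s))/6 = (4 + s)/(6*(B + s)))
q = 288 (q = 16*18 = 288)
(q + I(-13, 6))*(-36*(-2)) = (288 + (4 - 13)/(6*(6 - 13)))*(-36*(-2)) = (288 + (⅙)*(-9)/(-7))*72 = (288 + (⅙)*(-⅐)*(-9))*72 = (288 + 3/14)*72 = (4035/14)*72 = 145260/7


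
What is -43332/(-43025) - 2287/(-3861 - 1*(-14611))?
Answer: 14696833/18500750 ≈ 0.79439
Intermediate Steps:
-43332/(-43025) - 2287/(-3861 - 1*(-14611)) = -43332*(-1/43025) - 2287/(-3861 + 14611) = 43332/43025 - 2287/10750 = 14696833/18500750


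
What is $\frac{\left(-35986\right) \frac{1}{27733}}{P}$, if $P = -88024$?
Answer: $\frac{17993}{1220584796} \approx 1.4741 \cdot 10^{-5}$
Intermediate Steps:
$\frac{\left(-35986\right) \frac{1}{27733}}{P} = \frac{\left(-35986\right) \frac{1}{27733}}{-88024} = \left(-35986\right) \frac{1}{27733} \left(- \frac{1}{88024}\right) = \left(- \frac{35986}{27733}\right) \left(- \frac{1}{88024}\right) = \frac{17993}{1220584796}$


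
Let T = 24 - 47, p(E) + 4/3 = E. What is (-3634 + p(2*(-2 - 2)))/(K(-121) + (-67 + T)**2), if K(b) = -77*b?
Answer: -10930/52251 ≈ -0.20918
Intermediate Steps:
p(E) = -4/3 + E
T = -23
(-3634 + p(2*(-2 - 2)))/(K(-121) + (-67 + T)**2) = (-3634 + (-4/3 + 2*(-2 - 2)))/(-77*(-121) + (-67 - 23)**2) = (-3634 + (-4/3 + 2*(-4)))/(9317 + (-90)**2) = (-3634 + (-4/3 - 8))/(9317 + 8100) = (-3634 - 28/3)/17417 = -10930/3*1/17417 = -10930/52251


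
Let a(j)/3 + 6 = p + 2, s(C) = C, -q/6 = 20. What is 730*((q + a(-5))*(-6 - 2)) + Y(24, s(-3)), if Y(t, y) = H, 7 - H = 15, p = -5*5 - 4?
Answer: 1278952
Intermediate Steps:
q = -120 (q = -6*20 = -120)
p = -29 (p = -25 - 4 = -29)
H = -8 (H = 7 - 1*15 = 7 - 15 = -8)
a(j) = -99 (a(j) = -18 + 3*(-29 + 2) = -18 + 3*(-27) = -18 - 81 = -99)
Y(t, y) = -8
730*((q + a(-5))*(-6 - 2)) + Y(24, s(-3)) = 730*((-120 - 99)*(-6 - 2)) - 8 = 730*(-219*(-8)) - 8 = 730*1752 - 8 = 1278960 - 8 = 1278952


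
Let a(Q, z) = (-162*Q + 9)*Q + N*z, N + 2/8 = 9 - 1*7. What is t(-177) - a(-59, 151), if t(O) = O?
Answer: 2256047/4 ≈ 5.6401e+5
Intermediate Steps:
N = 7/4 (N = -1/4 + (9 - 1*7) = -1/4 + (9 - 7) = -1/4 + 2 = 7/4 ≈ 1.7500)
a(Q, z) = 7*z/4 + Q*(9 - 162*Q) (a(Q, z) = (-162*Q + 9)*Q + 7*z/4 = (9 - 162*Q)*Q + 7*z/4 = Q*(9 - 162*Q) + 7*z/4 = 7*z/4 + Q*(9 - 162*Q))
t(-177) - a(-59, 151) = -177 - (-162*(-59)**2 + 9*(-59) + (7/4)*151) = -177 - (-162*3481 - 531 + 1057/4) = -177 - (-563922 - 531 + 1057/4) = -177 - 1*(-2256755/4) = -177 + 2256755/4 = 2256047/4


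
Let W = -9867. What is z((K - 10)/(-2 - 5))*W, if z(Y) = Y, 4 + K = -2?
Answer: -157872/7 ≈ -22553.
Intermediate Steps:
K = -6 (K = -4 - 2 = -6)
z((K - 10)/(-2 - 5))*W = ((-6 - 10)/(-2 - 5))*(-9867) = -16/(-7)*(-9867) = -16*(-⅐)*(-9867) = (16/7)*(-9867) = -157872/7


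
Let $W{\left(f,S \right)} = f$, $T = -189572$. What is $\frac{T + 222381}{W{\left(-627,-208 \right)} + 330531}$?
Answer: $\frac{32809}{329904} \approx 0.09945$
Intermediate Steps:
$\frac{T + 222381}{W{\left(-627,-208 \right)} + 330531} = \frac{-189572 + 222381}{-627 + 330531} = \frac{32809}{329904}$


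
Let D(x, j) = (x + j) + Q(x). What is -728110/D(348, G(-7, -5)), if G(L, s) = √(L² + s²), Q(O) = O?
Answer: -253382280/242171 + 364055*√74/242171 ≈ -1033.4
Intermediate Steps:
D(x, j) = j + 2*x (D(x, j) = (x + j) + x = (j + x) + x = j + 2*x)
-728110/D(348, G(-7, -5)) = -728110/(√((-7)² + (-5)²) + 2*348) = -728110/(√(49 + 25) + 696) = -728110/(√74 + 696) = -728110/(696 + √74)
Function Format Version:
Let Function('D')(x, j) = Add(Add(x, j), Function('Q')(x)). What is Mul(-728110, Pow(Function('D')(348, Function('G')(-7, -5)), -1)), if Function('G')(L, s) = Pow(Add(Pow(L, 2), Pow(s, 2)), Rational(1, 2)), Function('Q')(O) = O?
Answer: Add(Rational(-253382280, 242171), Mul(Rational(364055, 242171), Pow(74, Rational(1, 2)))) ≈ -1033.4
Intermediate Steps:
Function('D')(x, j) = Add(j, Mul(2, x)) (Function('D')(x, j) = Add(Add(x, j), x) = Add(Add(j, x), x) = Add(j, Mul(2, x)))
Mul(-728110, Pow(Function('D')(348, Function('G')(-7, -5)), -1)) = Mul(-728110, Pow(Add(Pow(Add(Pow(-7, 2), Pow(-5, 2)), Rational(1, 2)), Mul(2, 348)), -1)) = Mul(-728110, Pow(Add(Pow(Add(49, 25), Rational(1, 2)), 696), -1)) = Mul(-728110, Pow(Add(Pow(74, Rational(1, 2)), 696), -1)) = Mul(-728110, Pow(Add(696, Pow(74, Rational(1, 2))), -1))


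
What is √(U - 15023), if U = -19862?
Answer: I*√34885 ≈ 186.78*I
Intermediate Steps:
√(U - 15023) = √(-19862 - 15023) = √(-34885) = I*√34885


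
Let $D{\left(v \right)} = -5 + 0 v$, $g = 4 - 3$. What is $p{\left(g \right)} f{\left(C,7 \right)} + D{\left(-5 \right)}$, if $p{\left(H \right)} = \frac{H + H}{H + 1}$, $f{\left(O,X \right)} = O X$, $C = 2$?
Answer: $9$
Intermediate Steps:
$g = 1$
$p{\left(H \right)} = \frac{2 H}{1 + H}$
$D{\left(v \right)} = -5$ ($D{\left(v \right)} = -5 + 0 = -5$)
$p{\left(g \right)} f{\left(C,7 \right)} + D{\left(-5 \right)} = 2 \cdot 1 \frac{1}{1 + 1} \cdot 2 \cdot 7 - 5 = 2 \cdot 1 \cdot \frac{1}{2} \cdot 14 - 5 = 1 \cdot 14 - 5 = 14 - 5 = 9$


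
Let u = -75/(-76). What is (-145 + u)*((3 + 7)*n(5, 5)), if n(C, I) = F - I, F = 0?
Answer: 273625/38 ≈ 7200.7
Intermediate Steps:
n(C, I) = -I (n(C, I) = 0 - I = -I)
u = 75/76 (u = -75*(-1/76) = 75/76 ≈ 0.98684)
(-145 + u)*((3 + 7)*n(5, 5)) = (-145 + 75/76)*((3 + 7)*(-1*5)) = -54725*(-5)/38 = -10945/76*(-50) = 273625/38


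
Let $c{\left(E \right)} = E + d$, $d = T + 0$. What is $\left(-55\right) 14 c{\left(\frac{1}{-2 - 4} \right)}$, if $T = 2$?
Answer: $- \frac{4235}{3} \approx -1411.7$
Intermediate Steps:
$d = 2$ ($d = 2 + 0 = 2$)
$c{\left(E \right)} = 2 + E$ ($c{\left(E \right)} = E + 2 = 2 + E$)
$\left(-55\right) 14 c{\left(\frac{1}{-2 - 4} \right)} = \left(-55\right) 14 \left(2 + \frac{1}{-2 - 4}\right) = - 770 \left(2 + \frac{1}{-6}\right) = - 770 \left(2 - \frac{1}{6}\right) = \left(-770\right) \frac{11}{6} = - \frac{4235}{3}$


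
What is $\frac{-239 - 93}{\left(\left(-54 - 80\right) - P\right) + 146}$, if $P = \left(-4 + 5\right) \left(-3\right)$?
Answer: $- \frac{332}{15} \approx -22.133$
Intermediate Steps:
$P = -3$ ($P = 1 \left(-3\right) = -3$)
$\frac{-239 - 93}{\left(\left(-54 - 80\right) - P\right) + 146} = \frac{-239 - 93}{\left(\left(-54 - 80\right) - -3\right) + 146} = - \frac{332}{\left(\left(-54 - 80\right) + 3\right) + 146} = - \frac{332}{\left(-134 + 3\right) + 146} = - \frac{332}{-131 + 146} = - \frac{332}{15}$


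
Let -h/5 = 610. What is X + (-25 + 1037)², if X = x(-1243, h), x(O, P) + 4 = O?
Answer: 1022897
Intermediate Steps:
h = -3050 (h = -5*610 = -3050)
x(O, P) = -4 + O
X = -1247 (X = -4 - 1243 = -1247)
X + (-25 + 1037)² = -1247 + (-25 + 1037)² = -1247 + 1012² = -1247 + 1024144 = 1022897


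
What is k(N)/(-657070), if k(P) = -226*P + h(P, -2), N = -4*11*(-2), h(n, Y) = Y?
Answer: 1989/65707 ≈ 0.030271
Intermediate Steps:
N = 88 (N = -44*(-2) = 88)
k(P) = -2 - 226*P (k(P) = -226*P - 2 = -2 - 226*P)
k(N)/(-657070) = (-2 - 226*88)/(-657070) = (-2 - 19888)*(-1/657070) = -19890*(-1/657070) = 1989/65707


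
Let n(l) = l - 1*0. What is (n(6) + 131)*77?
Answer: 10549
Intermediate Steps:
n(l) = l (n(l) = l + 0 = l)
(n(6) + 131)*77 = (6 + 131)*77 = 137*77 = 10549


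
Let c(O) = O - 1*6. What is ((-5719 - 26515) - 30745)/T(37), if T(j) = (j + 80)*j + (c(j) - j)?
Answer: -20993/1441 ≈ -14.568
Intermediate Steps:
c(O) = -6 + O (c(O) = O - 6 = -6 + O)
T(j) = -6 + j*(80 + j) (T(j) = (j + 80)*j + ((-6 + j) - j) = (80 + j)*j - 6 = j*(80 + j) - 6 = -6 + j*(80 + j))
((-5719 - 26515) - 30745)/T(37) = ((-5719 - 26515) - 30745)/(-6 + 37² + 80*37) = (-32234 - 30745)/(-6 + 1369 + 2960) = -62979/4323 = -62979*1/4323 = -20993/1441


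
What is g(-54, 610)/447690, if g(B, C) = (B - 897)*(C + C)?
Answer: -38674/14923 ≈ -2.5916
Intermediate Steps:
g(B, C) = 2*C*(-897 + B) (g(B, C) = (-897 + B)*(2*C) = 2*C*(-897 + B))
g(-54, 610)/447690 = (2*610*(-897 - 54))/447690 = (2*610*(-951))*(1/447690) = -1160220*1/447690 = -38674/14923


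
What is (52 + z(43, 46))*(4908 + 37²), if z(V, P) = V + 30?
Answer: 784625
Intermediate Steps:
z(V, P) = 30 + V
(52 + z(43, 46))*(4908 + 37²) = (52 + (30 + 43))*(4908 + 37²) = (52 + 73)*(4908 + 1369) = 125*6277 = 784625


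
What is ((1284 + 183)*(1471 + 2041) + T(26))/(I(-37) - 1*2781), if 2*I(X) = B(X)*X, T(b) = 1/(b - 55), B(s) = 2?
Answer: -149411015/81722 ≈ -1828.3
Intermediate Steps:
T(b) = 1/(-55 + b)
I(X) = X (I(X) = (2*X)/2 = X)
((1284 + 183)*(1471 + 2041) + T(26))/(I(-37) - 1*2781) = ((1284 + 183)*(1471 + 2041) + 1/(-55 + 26))/(-37 - 1*2781) = (1467*3512 + 1/(-29))/(-37 - 2781) = (5152104 - 1/29)/(-2818) = (149411015/29)*(-1/2818) = -149411015/81722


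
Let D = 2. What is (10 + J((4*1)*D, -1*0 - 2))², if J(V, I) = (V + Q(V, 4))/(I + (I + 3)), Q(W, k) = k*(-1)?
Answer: 36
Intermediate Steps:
Q(W, k) = -k
J(V, I) = (-4 + V)/(3 + 2*I) (J(V, I) = (V - 1*4)/(I + (I + 3)) = (V - 4)/(I + (3 + I)) = (-4 + V)/(3 + 2*I))
(10 + J((4*1)*D, -1*0 - 2))² = (10 + (-4 + (4*1)*2)/(3 + 2*(-1*0 - 2)))² = (10 + (-4 + 4*2)/(3 + 2*(0 - 2)))² = (10 + (-4 + 8)/(3 + 2*(-2)))² = (10 + 4/(3 - 4))² = (10 + 4/(-1))² = (10 - 1*4)² = (10 - 4)² = 6² = 36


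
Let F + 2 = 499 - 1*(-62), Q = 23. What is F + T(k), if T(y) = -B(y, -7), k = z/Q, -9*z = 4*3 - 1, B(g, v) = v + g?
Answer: 117173/207 ≈ 566.05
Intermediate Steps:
B(g, v) = g + v
z = -11/9 (z = -(4*3 - 1)/9 = -(12 - 1)/9 = -1/9*11 = -11/9 ≈ -1.2222)
k = -11/207 (k = -11/9/23 = -11/9*1/23 = -11/207 ≈ -0.053140)
F = 559 (F = -2 + (499 - 1*(-62)) = -2 + (499 + 62) = -2 + 561 = 559)
T(y) = 7 - y (T(y) = -(y - 7) = -(-7 + y) = 7 - y)
F + T(k) = 559 + (7 - 1*(-11/207)) = 559 + (7 + 11/207) = 559 + 1460/207 = 117173/207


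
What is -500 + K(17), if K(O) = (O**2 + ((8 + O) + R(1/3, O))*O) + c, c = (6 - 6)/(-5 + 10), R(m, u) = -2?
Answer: 180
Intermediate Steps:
c = 0 (c = 0/5 = 0*(1/5) = 0)
K(O) = O**2 + O*(6 + O) (K(O) = (O**2 + ((8 + O) - 2)*O) + 0 = (O**2 + (6 + O)*O) + 0 = (O**2 + O*(6 + O)) + 0 = O**2 + O*(6 + O))
-500 + K(17) = -500 + 2*17*(3 + 17) = -500 + 2*17*20 = -500 + 680 = 180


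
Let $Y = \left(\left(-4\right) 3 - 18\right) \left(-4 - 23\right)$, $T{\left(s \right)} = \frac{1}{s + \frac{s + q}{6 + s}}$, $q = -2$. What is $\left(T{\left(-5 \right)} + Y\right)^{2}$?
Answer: $\frac{94458961}{144} \approx 6.5597 \cdot 10^{5}$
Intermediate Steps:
$T{\left(s \right)} = \frac{1}{s + \frac{-2 + s}{6 + s}}$ ($T{\left(s \right)} = \frac{1}{s + \frac{s - 2}{6 + s}} = \frac{1}{s + \frac{-2 + s}{6 + s}}$)
$Y = 810$ ($Y = \left(-12 - 18\right) \left(-27\right) = \left(-30\right) \left(-27\right) = 810$)
$\left(T{\left(-5 \right)} + Y\right)^{2} = \left(\frac{6 - 5}{-2 + \left(-5\right)^{2} + 7 \left(-5\right)} + 810\right)^{2} = \left(\frac{1}{-2 + 25 - 35} \cdot 1 + 810\right)^{2} = \left(\frac{1}{-12} \cdot 1 + 810\right)^{2} = \left(\left(- \frac{1}{12}\right) 1 + 810\right)^{2} = \left(- \frac{1}{12} + 810\right)^{2} = \left(\frac{9719}{12}\right)^{2} = \frac{94458961}{144}$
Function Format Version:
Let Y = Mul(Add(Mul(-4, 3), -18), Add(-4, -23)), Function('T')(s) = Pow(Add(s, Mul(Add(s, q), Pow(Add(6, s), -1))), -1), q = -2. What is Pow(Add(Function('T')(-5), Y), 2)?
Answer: Rational(94458961, 144) ≈ 6.5597e+5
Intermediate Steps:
Function('T')(s) = Pow(Add(s, Mul(Pow(Add(6, s), -1), Add(-2, s))), -1) (Function('T')(s) = Pow(Add(s, Mul(Add(s, -2), Pow(Add(6, s), -1))), -1) = Pow(Add(s, Mul(Add(-2, s), Pow(Add(6, s), -1))), -1) = Pow(Add(s, Mul(Pow(Add(6, s), -1), Add(-2, s))), -1))
Y = 810 (Y = Mul(Add(-12, -18), -27) = Mul(-30, -27) = 810)
Pow(Add(Function('T')(-5), Y), 2) = Pow(Add(Mul(Pow(Add(-2, Pow(-5, 2), Mul(7, -5)), -1), Add(6, -5)), 810), 2) = Pow(Add(Mul(Pow(Add(-2, 25, -35), -1), 1), 810), 2) = Pow(Add(Mul(Pow(-12, -1), 1), 810), 2) = Pow(Add(Mul(Rational(-1, 12), 1), 810), 2) = Pow(Add(Rational(-1, 12), 810), 2) = Pow(Rational(9719, 12), 2) = Rational(94458961, 144)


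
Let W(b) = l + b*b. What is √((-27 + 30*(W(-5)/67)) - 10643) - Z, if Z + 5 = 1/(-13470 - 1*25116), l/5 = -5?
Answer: 192931/38586 + I*√10670 ≈ 5.0 + 103.3*I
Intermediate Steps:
l = -25 (l = 5*(-5) = -25)
W(b) = -25 + b² (W(b) = -25 + b*b = -25 + b²)
Z = -192931/38586 (Z = -5 + 1/(-13470 - 1*25116) = -5 + 1/(-13470 - 25116) = -5 + 1/(-38586) = -5 - 1/38586 = -192931/38586 ≈ -5.0000)
√((-27 + 30*(W(-5)/67)) - 10643) - Z = √((-27 + 30*((-25 + (-5)²)/67)) - 10643) - 1*(-192931/38586) = √((-27 + 30*((-25 + 25)*(1/67))) - 10643) + 192931/38586 = √((-27 + 30*(0*(1/67))) - 10643) + 192931/38586 = √((-27 + 30*0) - 10643) + 192931/38586 = √((-27 + 0) - 10643) + 192931/38586 = √(-27 - 10643) + 192931/38586 = √(-10670) + 192931/38586 = I*√10670 + 192931/38586 = 192931/38586 + I*√10670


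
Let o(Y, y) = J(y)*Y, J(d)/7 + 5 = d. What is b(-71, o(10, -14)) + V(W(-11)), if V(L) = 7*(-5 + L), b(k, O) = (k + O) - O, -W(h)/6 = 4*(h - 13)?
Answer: 3926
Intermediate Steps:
J(d) = -35 + 7*d
W(h) = 312 - 24*h (W(h) = -24*(h - 13) = -24*(-13 + h) = -6*(-52 + 4*h) = 312 - 24*h)
o(Y, y) = Y*(-35 + 7*y) (o(Y, y) = (-35 + 7*y)*Y = Y*(-35 + 7*y))
b(k, O) = k (b(k, O) = (O + k) - O = k)
V(L) = -35 + 7*L
b(-71, o(10, -14)) + V(W(-11)) = -71 + (-35 + 7*(312 - 24*(-11))) = -71 + (-35 + 7*(312 + 264)) = -71 + (-35 + 7*576) = -71 + (-35 + 4032) = -71 + 3997 = 3926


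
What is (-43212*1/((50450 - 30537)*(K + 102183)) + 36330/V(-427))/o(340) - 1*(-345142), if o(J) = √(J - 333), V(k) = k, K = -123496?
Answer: 345142 - 314666186454*√7/25888751909 ≈ 3.4511e+5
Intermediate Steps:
o(J) = √(-333 + J)
(-43212*1/((50450 - 30537)*(K + 102183)) + 36330/V(-427))/o(340) - 1*(-345142) = (-43212*1/((-123496 + 102183)*(50450 - 30537)) + 36330/(-427))/(√(-333 + 340)) - 1*(-345142) = (-43212/((-21313*19913)) + 36330*(-1/427))/(√7) + 345142 = (-43212/(-424405769) - 5190/61)*(√7/7) + 345142 = (-43212*(-1/424405769) - 5190/61)*(√7/7) + 345142 = (43212/424405769 - 5190/61)*(√7/7) + 345142 = -314666186454*√7/25888751909 + 345142 = 345142 - 314666186454*√7/25888751909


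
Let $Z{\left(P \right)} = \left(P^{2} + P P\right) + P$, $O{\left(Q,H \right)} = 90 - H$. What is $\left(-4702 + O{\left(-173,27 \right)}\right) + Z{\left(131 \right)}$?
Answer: $29814$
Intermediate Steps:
$Z{\left(P \right)} = P + 2 P^{2}$ ($Z{\left(P \right)} = \left(P^{2} + P^{2}\right) + P = 2 P^{2} + P = P + 2 P^{2}$)
$\left(-4702 + O{\left(-173,27 \right)}\right) + Z{\left(131 \right)} = \left(-4702 + \left(90 - 27\right)\right) + 131 \left(1 + 2 \cdot 131\right) = \left(-4702 + \left(90 - 27\right)\right) + 131 \left(1 + 262\right) = \left(-4702 + 63\right) + 131 \cdot 263 = -4639 + 34453 = 29814$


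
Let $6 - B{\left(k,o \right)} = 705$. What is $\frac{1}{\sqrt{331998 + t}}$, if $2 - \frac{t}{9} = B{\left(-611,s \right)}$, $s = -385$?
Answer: $\frac{\sqrt{338307}}{338307} \approx 0.0017193$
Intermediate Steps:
$B{\left(k,o \right)} = -699$ ($B{\left(k,o \right)} = 6 - 705 = -699$)
$t = 6309$ ($t = 18 - -6291 = 18 + 6291 = 6309$)
$\frac{1}{\sqrt{331998 + t}} = \frac{1}{\sqrt{331998 + 6309}} = \frac{1}{\sqrt{338307}} = \frac{\sqrt{338307}}{338307}$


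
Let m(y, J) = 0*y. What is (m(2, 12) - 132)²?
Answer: 17424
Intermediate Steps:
m(y, J) = 0
(m(2, 12) - 132)² = (0 - 132)² = (-132)² = 17424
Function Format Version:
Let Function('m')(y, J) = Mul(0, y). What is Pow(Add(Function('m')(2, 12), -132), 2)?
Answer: 17424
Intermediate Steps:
Function('m')(y, J) = 0
Pow(Add(Function('m')(2, 12), -132), 2) = Pow(Add(0, -132), 2) = Pow(-132, 2) = 17424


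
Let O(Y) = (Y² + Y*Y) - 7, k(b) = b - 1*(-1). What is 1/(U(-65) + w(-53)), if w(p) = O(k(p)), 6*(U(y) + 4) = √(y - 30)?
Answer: 194292/1048594019 - 6*I*√95/1048594019 ≈ 0.00018529 - 5.5771e-8*I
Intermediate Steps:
k(b) = 1 + b (k(b) = b + 1 = 1 + b)
O(Y) = -7 + 2*Y² (O(Y) = (Y² + Y²) - 7 = 2*Y² - 7 = -7 + 2*Y²)
U(y) = -4 + √(-30 + y)/6 (U(y) = -4 + √(y - 30)/6 = -4 + √(-30 + y)/6)
w(p) = -7 + 2*(1 + p)²
1/(U(-65) + w(-53)) = 1/((-4 + √(-30 - 65)/6) + (-7 + 2*(1 - 53)²)) = 1/((-4 + √(-95)/6) + (-7 + 2*(-52)²)) = 1/((-4 + (I*√95)/6) + (-7 + 2*2704)) = 1/((-4 + I*√95/6) + (-7 + 5408)) = 1/((-4 + I*√95/6) + 5401) = 1/(5397 + I*√95/6)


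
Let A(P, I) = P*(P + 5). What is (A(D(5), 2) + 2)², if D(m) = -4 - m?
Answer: 1444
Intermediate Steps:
A(P, I) = P*(5 + P)
(A(D(5), 2) + 2)² = ((-4 - 1*5)*(5 + (-4 - 1*5)) + 2)² = ((-4 - 5)*(5 + (-4 - 5)) + 2)² = (-9*(5 - 9) + 2)² = (-9*(-4) + 2)² = (36 + 2)² = 38² = 1444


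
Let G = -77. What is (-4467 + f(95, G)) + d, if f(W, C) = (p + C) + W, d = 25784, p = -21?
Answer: 21314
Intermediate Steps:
f(W, C) = -21 + C + W (f(W, C) = (-21 + C) + W = -21 + C + W)
(-4467 + f(95, G)) + d = (-4467 + (-21 - 77 + 95)) + 25784 = (-4467 - 3) + 25784 = -4470 + 25784 = 21314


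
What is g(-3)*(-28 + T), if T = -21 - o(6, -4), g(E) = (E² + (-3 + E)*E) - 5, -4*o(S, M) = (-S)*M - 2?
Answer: -957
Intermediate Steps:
o(S, M) = ½ + M*S/4 (o(S, M) = -((-S)*M - 2)/4 = -(-M*S - 2)/4 = -(-2 - M*S)/4 = ½ + M*S/4)
g(E) = -5 + E² + E*(-3 + E) (g(E) = (E² + E*(-3 + E)) - 5 = -5 + E² + E*(-3 + E))
T = -31/2 (T = -21 - (½ + (¼)*(-4)*6) = -21 - (½ - 6) = -21 - 1*(-11/2) = -21 + 11/2 = -31/2 ≈ -15.500)
g(-3)*(-28 + T) = (-5 - 3*(-3) + 2*(-3)²)*(-28 - 31/2) = (-5 + 9 + 2*9)*(-87/2) = (-5 + 9 + 18)*(-87/2) = 22*(-87/2) = -957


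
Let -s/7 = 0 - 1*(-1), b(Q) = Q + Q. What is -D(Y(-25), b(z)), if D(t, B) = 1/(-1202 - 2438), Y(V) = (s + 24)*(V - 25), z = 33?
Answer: 1/3640 ≈ 0.00027473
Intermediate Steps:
b(Q) = 2*Q
s = -7 (s = -7*(0 - 1*(-1)) = -7*(0 + 1) = -7*1 = -7)
Y(V) = -425 + 17*V (Y(V) = (-7 + 24)*(V - 25) = 17*(-25 + V) = -425 + 17*V)
D(t, B) = -1/3640 (D(t, B) = 1/(-3640) = -1/3640)
-D(Y(-25), b(z)) = -1*(-1/3640) = 1/3640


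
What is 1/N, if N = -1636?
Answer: -1/1636 ≈ -0.00061125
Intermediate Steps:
1/N = 1/(-1636) = -1/1636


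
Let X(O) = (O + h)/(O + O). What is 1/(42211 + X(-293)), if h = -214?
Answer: 586/24736153 ≈ 2.3690e-5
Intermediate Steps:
X(O) = (-214 + O)/(2*O) (X(O) = (O - 214)/(O + O) = (-214 + O)/((2*O)) = (-214 + O)*(1/(2*O)) = (-214 + O)/(2*O))
1/(42211 + X(-293)) = 1/(42211 + (½)*(-214 - 293)/(-293)) = 1/(42211 + (½)*(-1/293)*(-507)) = 1/(42211 + 507/586) = 1/(24736153/586) = 586/24736153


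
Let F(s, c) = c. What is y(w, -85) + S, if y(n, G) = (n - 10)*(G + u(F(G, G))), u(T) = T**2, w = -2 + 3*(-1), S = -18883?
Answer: -125983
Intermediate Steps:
w = -5 (w = -2 - 3 = -5)
y(n, G) = (-10 + n)*(G + G**2) (y(n, G) = (n - 10)*(G + G**2) = (-10 + n)*(G + G**2))
y(w, -85) + S = -85*(-10 - 5 - 10*(-85) - 85*(-5)) - 18883 = -85*(-10 - 5 + 850 + 425) - 18883 = -85*1260 - 18883 = -107100 - 18883 = -125983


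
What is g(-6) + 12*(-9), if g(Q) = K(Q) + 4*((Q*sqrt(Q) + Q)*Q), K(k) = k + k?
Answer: 24 + 144*I*sqrt(6) ≈ 24.0 + 352.73*I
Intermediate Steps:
K(k) = 2*k
g(Q) = 2*Q + 4*Q*(Q + Q**(3/2)) (g(Q) = 2*Q + 4*((Q*sqrt(Q) + Q)*Q) = 2*Q + 4*((Q**(3/2) + Q)*Q) = 2*Q + 4*((Q + Q**(3/2))*Q) = 2*Q + 4*(Q*(Q + Q**(3/2))) = 2*Q + 4*Q*(Q + Q**(3/2)))
g(-6) + 12*(-9) = (2*(-6) + 4*(-6)**2 + 4*(-6)**(5/2)) + 12*(-9) = (-12 + 4*36 + 4*(36*I*sqrt(6))) - 108 = (-12 + 144 + 144*I*sqrt(6)) - 108 = (132 + 144*I*sqrt(6)) - 108 = 24 + 144*I*sqrt(6)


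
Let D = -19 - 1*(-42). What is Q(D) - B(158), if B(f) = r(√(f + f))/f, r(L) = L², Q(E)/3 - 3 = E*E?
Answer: 1594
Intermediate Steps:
D = 23 (D = -19 + 42 = 23)
Q(E) = 9 + 3*E² (Q(E) = 9 + 3*(E*E) = 9 + 3*E²)
B(f) = 2 (B(f) = (√(f + f))²/f = (√(2*f))²/f = (√2*√f)²/f = (2*f)/f = 2)
Q(D) - B(158) = (9 + 3*23²) - 1*2 = (9 + 3*529) - 2 = (9 + 1587) - 2 = 1596 - 2 = 1594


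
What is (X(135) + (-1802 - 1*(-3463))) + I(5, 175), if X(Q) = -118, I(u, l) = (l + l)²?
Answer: 124043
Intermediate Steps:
I(u, l) = 4*l² (I(u, l) = (2*l)² = 4*l²)
(X(135) + (-1802 - 1*(-3463))) + I(5, 175) = (-118 + (-1802 - 1*(-3463))) + 4*175² = (-118 + (-1802 + 3463)) + 4*30625 = (-118 + 1661) + 122500 = 1543 + 122500 = 124043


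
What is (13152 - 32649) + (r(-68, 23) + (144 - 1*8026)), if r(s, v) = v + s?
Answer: -27424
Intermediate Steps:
r(s, v) = s + v
(13152 - 32649) + (r(-68, 23) + (144 - 1*8026)) = (13152 - 32649) + ((-68 + 23) + (144 - 1*8026)) = -19497 + (-45 + (144 - 8026)) = -19497 + (-45 - 7882) = -19497 - 7927 = -27424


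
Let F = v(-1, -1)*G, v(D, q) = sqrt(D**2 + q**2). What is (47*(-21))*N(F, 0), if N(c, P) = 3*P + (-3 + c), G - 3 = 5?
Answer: 2961 - 7896*sqrt(2) ≈ -8205.6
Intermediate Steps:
G = 8 (G = 3 + 5 = 8)
F = 8*sqrt(2) (F = sqrt((-1)**2 + (-1)**2)*8 = sqrt(1 + 1)*8 = sqrt(2)*8 = 8*sqrt(2) ≈ 11.314)
N(c, P) = -3 + c + 3*P
(47*(-21))*N(F, 0) = (47*(-21))*(-3 + 8*sqrt(2) + 3*0) = -987*(-3 + 8*sqrt(2) + 0) = -987*(-3 + 8*sqrt(2)) = 2961 - 7896*sqrt(2)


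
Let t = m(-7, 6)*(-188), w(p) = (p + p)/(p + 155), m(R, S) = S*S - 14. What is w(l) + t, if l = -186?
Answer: -4124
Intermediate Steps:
m(R, S) = -14 + S**2 (m(R, S) = S**2 - 14 = -14 + S**2)
w(p) = 2*p/(155 + p) (w(p) = (2*p)/(155 + p) = 2*p/(155 + p))
t = -4136 (t = (-14 + 6**2)*(-188) = (-14 + 36)*(-188) = 22*(-188) = -4136)
w(l) + t = 2*(-186)/(155 - 186) - 4136 = 2*(-186)/(-31) - 4136 = 2*(-186)*(-1/31) - 4136 = 12 - 4136 = -4124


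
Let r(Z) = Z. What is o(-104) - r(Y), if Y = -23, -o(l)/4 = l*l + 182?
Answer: -43969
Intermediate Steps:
o(l) = -728 - 4*l² (o(l) = -4*(l*l + 182) = -4*(l² + 182) = -4*(182 + l²) = -728 - 4*l²)
o(-104) - r(Y) = (-728 - 4*(-104)²) - 1*(-23) = (-728 - 4*10816) + 23 = (-728 - 43264) + 23 = -43992 + 23 = -43969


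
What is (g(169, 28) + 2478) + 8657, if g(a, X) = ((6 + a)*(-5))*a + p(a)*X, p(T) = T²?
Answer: 662968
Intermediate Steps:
g(a, X) = X*a² + a*(-30 - 5*a) (g(a, X) = ((6 + a)*(-5))*a + a²*X = (-30 - 5*a)*a + X*a² = a*(-30 - 5*a) + X*a² = X*a² + a*(-30 - 5*a))
(g(169, 28) + 2478) + 8657 = (169*(-30 - 5*169 + 28*169) + 2478) + 8657 = (169*(-30 - 845 + 4732) + 2478) + 8657 = (169*3857 + 2478) + 8657 = (651833 + 2478) + 8657 = 654311 + 8657 = 662968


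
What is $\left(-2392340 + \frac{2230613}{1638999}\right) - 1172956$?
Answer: $- \frac{5843514348091}{1638999} \approx -3.5653 \cdot 10^{6}$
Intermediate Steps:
$\left(-2392340 + \frac{2230613}{1638999}\right) - 1172956 = - \frac{3921040637047}{1638999} - 1172956 = - \frac{5843514348091}{1638999}$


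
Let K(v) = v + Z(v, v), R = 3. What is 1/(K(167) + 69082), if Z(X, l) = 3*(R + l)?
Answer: 1/69759 ≈ 1.4335e-5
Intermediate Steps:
Z(X, l) = 9 + 3*l (Z(X, l) = 3*(3 + l) = 9 + 3*l)
K(v) = 9 + 4*v (K(v) = v + (9 + 3*v) = 9 + 4*v)
1/(K(167) + 69082) = 1/((9 + 4*167) + 69082) = 1/((9 + 668) + 69082) = 1/(677 + 69082) = 1/69759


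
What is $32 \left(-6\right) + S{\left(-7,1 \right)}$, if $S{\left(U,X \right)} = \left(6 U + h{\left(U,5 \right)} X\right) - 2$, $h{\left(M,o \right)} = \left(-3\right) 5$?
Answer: $-251$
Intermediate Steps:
$h{\left(M,o \right)} = -15$
$S{\left(U,X \right)} = -2 - 15 X + 6 U$ ($S{\left(U,X \right)} = \left(6 U - 15 X\right) - 2 = \left(- 15 X + 6 U\right) - 2 = -2 - 15 X + 6 U$)
$32 \left(-6\right) + S{\left(-7,1 \right)} = 32 \left(-6\right) - 59 = -192 - 59 = -251$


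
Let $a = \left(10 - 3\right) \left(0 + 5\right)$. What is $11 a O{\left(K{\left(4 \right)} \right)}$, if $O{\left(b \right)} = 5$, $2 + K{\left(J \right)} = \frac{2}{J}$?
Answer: $1925$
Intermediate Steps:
$K{\left(J \right)} = -2 + \frac{2}{J}$
$a = 35$ ($a = 7 \cdot 5 = 35$)
$11 a O{\left(K{\left(4 \right)} \right)} = 11 \cdot 35 \cdot 5 = 385 \cdot 5 = 1925$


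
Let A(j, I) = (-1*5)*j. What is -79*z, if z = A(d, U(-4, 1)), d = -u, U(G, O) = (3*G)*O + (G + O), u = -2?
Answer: 790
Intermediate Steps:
U(G, O) = G + O + 3*G*O (U(G, O) = 3*G*O + (G + O) = G + O + 3*G*O)
d = 2 (d = -1*(-2) = 2)
A(j, I) = -5*j
z = -10 (z = -5*2 = -10)
-79*z = -79*(-10) = 790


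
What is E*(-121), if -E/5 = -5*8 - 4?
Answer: -26620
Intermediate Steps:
E = 220 (E = -5*(-5*8 - 4) = -5*(-40 - 4) = -5*(-44) = 220)
E*(-121) = 220*(-121) = -26620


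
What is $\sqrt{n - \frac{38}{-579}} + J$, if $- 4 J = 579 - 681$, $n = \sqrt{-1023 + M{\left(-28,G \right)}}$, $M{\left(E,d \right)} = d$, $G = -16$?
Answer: $\frac{51}{2} + \frac{\sqrt{22002 + 335241 i \sqrt{1039}}}{579} \approx 29.519 + 4.0105 i$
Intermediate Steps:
$n = i \sqrt{1039}$ ($n = \sqrt{-1023 - 16} = \sqrt{-1039} = i \sqrt{1039} \approx 32.234 i$)
$J = \frac{51}{2}$ ($J = - \frac{579 - 681}{4} = \left(- \frac{1}{4}\right) \left(-102\right) = \frac{51}{2} \approx 25.5$)
$\sqrt{n - \frac{38}{-579}} + J = \sqrt{i \sqrt{1039} - \frac{38}{-579}} + \frac{51}{2} = \sqrt{i \sqrt{1039} - - \frac{38}{579}} + \frac{51}{2} = \sqrt{i \sqrt{1039} + \frac{38}{579}} + \frac{51}{2} = \sqrt{\frac{38}{579} + i \sqrt{1039}} + \frac{51}{2} = \frac{51}{2} + \sqrt{\frac{38}{579} + i \sqrt{1039}}$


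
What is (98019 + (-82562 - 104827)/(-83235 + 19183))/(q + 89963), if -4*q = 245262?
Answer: 6278500377/1834929670 ≈ 3.4217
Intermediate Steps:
q = -122631/2 (q = -1/4*245262 = -122631/2 ≈ -61316.)
(98019 + (-82562 - 104827)/(-83235 + 19183))/(q + 89963) = (98019 + (-82562 - 104827)/(-83235 + 19183))/(-122631/2 + 89963) = (98019 - 187389/(-64052))/(57295/2) = (98019 - 187389*(-1/64052))*(2/57295) = (98019 + 187389/64052)*(2/57295) = (6278500377/64052)*(2/57295) = 6278500377/1834929670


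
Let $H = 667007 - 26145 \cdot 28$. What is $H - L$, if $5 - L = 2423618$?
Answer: $2358560$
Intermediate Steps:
$H = -65053$ ($H = 667007 - 732060 = -65053$)
$L = -2423613$ ($L = 5 - 2423618 = -2423613$)
$H - L = -65053 - -2423613 = -65053 + 2423613 = 2358560$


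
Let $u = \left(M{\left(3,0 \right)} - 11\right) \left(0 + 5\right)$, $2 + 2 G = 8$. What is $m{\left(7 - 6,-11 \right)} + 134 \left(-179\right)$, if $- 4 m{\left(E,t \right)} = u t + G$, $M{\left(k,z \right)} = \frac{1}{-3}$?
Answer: $- \frac{289711}{12} \approx -24143.0$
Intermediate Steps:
$G = 3$ ($G = -1 + \frac{1}{2} \cdot 8 = -1 + 4 = 3$)
$M{\left(k,z \right)} = - \frac{1}{3}$
$u = - \frac{170}{3}$ ($u = \left(- \frac{1}{3} - 11\right) \left(0 + 5\right) = \left(- \frac{34}{3}\right) 5 = - \frac{170}{3} \approx -56.667$)
$m{\left(E,t \right)} = - \frac{3}{4} + \frac{85 t}{6}$ ($m{\left(E,t \right)} = - \frac{- \frac{170 t}{3} + 3}{4} = - \frac{3 - \frac{170 t}{3}}{4} = - \frac{3}{4} + \frac{85 t}{6}$)
$m{\left(7 - 6,-11 \right)} + 134 \left(-179\right) = \left(- \frac{3}{4} + \frac{85}{6} \left(-11\right)\right) + 134 \left(-179\right) = \left(- \frac{3}{4} - \frac{935}{6}\right) - 23986 = - \frac{1879}{12} - 23986 = - \frac{289711}{12}$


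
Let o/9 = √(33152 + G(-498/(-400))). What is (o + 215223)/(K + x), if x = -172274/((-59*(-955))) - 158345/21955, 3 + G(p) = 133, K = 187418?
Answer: 53248515054585/46366714274171 + 287244049095*√2/46366714274171 ≈ 1.1572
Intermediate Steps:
G(p) = 130 (G(p) = -3 + 133 = 130)
o = 1161*√2 (o = 9*√(33152 + 130) = 9*√33282 = 9*(129*√2) = 1161*√2 ≈ 1641.9)
x = -2540844939/247410895 (x = -172274/56345 - 158345*1/21955 = -172274*1/56345 - 31669/4391 = -172274/56345 - 31669/4391 = -2540844939/247410895 ≈ -10.270)
(o + 215223)/(K + x) = (1161*√2 + 215223)/(187418 - 2540844939/247410895) = (215223 + 1161*√2)/(46366714274171/247410895) = (215223 + 1161*√2)*(247410895/46366714274171) = 53248515054585/46366714274171 + 287244049095*√2/46366714274171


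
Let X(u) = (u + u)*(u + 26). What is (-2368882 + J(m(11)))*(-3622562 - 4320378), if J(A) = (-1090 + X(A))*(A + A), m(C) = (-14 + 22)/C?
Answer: 25060110078658920/1331 ≈ 1.8828e+13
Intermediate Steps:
X(u) = 2*u*(26 + u) (X(u) = (2*u)*(26 + u) = 2*u*(26 + u))
m(C) = 8/C
J(A) = 2*A*(-1090 + 2*A*(26 + A)) (J(A) = (-1090 + 2*A*(26 + A))*(A + A) = (-1090 + 2*A*(26 + A))*(2*A) = 2*A*(-1090 + 2*A*(26 + A)))
(-2368882 + J(m(11)))*(-3622562 - 4320378) = (-2368882 + 4*(8/11)*(-545 + (8/11)*(26 + 8/11)))*(-3622562 - 4320378) = (-2368882 + 4*(8*(1/11))*(-545 + (8*(1/11))*(26 + 8*(1/11))))*(-7942940) = (-2368882 + 4*(8/11)*(-545 + 8*(26 + 8/11)/11))*(-7942940) = (-2368882 + 4*(8/11)*(-545 + (8/11)*(294/11)))*(-7942940) = (-2368882 + 4*(8/11)*(-545 + 2352/121))*(-7942940) = (-2368882 + 4*(8/11)*(-63593/121))*(-7942940) = (-2368882 - 2034976/1331)*(-7942940) = -3155016918/1331*(-7942940) = 25060110078658920/1331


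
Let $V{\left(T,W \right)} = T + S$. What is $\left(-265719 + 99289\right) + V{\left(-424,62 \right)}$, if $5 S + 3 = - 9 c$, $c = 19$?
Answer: $- \frac{834444}{5} \approx -1.6689 \cdot 10^{5}$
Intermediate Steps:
$S = - \frac{174}{5}$ ($S = - \frac{3}{5} + \frac{\left(-9\right) 19}{5} = - \frac{3}{5} + \frac{1}{5} \left(-171\right) = - \frac{3}{5} - \frac{171}{5} = - \frac{174}{5} \approx -34.8$)
$V{\left(T,W \right)} = - \frac{174}{5} + T$ ($V{\left(T,W \right)} = T - \frac{174}{5} = - \frac{174}{5} + T$)
$\left(-265719 + 99289\right) + V{\left(-424,62 \right)} = \left(-265719 + 99289\right) - \frac{2294}{5} = -166430 - \frac{2294}{5} = - \frac{834444}{5}$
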